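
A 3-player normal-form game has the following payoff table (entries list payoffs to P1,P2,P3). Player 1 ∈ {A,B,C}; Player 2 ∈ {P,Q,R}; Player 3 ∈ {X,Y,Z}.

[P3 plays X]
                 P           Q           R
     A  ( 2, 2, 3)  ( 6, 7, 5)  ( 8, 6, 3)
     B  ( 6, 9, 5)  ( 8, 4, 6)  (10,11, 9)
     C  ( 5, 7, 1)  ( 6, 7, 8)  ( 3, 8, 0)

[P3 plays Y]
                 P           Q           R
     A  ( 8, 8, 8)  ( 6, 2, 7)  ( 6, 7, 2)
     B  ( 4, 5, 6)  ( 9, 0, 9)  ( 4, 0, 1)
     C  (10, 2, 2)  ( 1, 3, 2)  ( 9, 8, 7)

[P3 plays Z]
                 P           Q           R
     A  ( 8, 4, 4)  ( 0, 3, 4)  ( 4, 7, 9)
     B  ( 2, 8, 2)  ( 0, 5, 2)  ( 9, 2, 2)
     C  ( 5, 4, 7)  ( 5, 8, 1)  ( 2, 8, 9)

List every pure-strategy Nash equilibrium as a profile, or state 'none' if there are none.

Nash profiles: (B,R,X)

(A,P,X): not NE [P1→B gives 6>2; P2→Q gives 7>2; P3→Y gives 8>3]
(A,P,Y): not NE [P1→C gives 10>8]
(A,P,Z): not NE [P2→R gives 7>4; P3→Y gives 8>4]
(A,Q,X): not NE [P1→B gives 8>6; P3→Y gives 7>5]
(A,Q,Y): not NE [P1→B gives 9>6; P2→P gives 8>2]
(A,Q,Z): not NE [P1→C gives 5>0; P2→R gives 7>3; P3→Y gives 7>4]
(A,R,X): not NE [P1→B gives 10>8; P2→Q gives 7>6; P3→Z gives 9>3]
(A,R,Y): not NE [P1→C gives 9>6; P2→P gives 8>7; P3→Z gives 9>2]
(A,R,Z): not NE [P1→B gives 9>4]
(B,P,X): not NE [P2→R gives 11>9; P3→Y gives 6>5]
(B,P,Y): not NE [P1→C gives 10>4]
(B,P,Z): not NE [P1→A gives 8>2; P3→Y gives 6>2]
(B,Q,X): not NE [P2→R gives 11>4; P3→Y gives 9>6]
(B,Q,Y): not NE [P2→P gives 5>0]
(B,Q,Z): not NE [P1→C gives 5>0; P2→P gives 8>5; P3→Y gives 9>2]
(B,R,X): NE
(B,R,Y): not NE [P1→C gives 9>4; P2→P gives 5>0; P3→X gives 9>1]
(B,R,Z): not NE [P2→P gives 8>2; P3→X gives 9>2]
(C,P,X): not NE [P1→B gives 6>5; P2→R gives 8>7; P3→Z gives 7>1]
(C,P,Y): not NE [P2→R gives 8>2; P3→Z gives 7>2]
(C,P,Z): not NE [P1→A gives 8>5; P2→R gives 8>4]
(C,Q,X): not NE [P1→B gives 8>6; P2→R gives 8>7]
(C,Q,Y): not NE [P1→B gives 9>1; P2→R gives 8>3; P3→X gives 8>2]
(C,Q,Z): not NE [P3→X gives 8>1]
(C,R,X): not NE [P1→B gives 10>3; P3→Z gives 9>0]
(C,R,Y): not NE [P3→Z gives 9>7]
(C,R,Z): not NE [P1→B gives 9>2]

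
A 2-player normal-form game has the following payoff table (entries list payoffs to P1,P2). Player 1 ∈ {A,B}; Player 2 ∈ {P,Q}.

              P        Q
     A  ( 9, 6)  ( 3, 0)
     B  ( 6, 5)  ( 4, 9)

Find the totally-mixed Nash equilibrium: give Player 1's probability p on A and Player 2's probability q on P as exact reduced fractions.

P1 mixes 2/5 on A; P2 mixes 1/4 on P

P1 indiff ⇒ q·9+(1-q)·3 = q·6+(1-q)·4 ⇒ q(3) = (1-q)(1) ⇒ q = 1/4
P2 indiff ⇒ p·6+(1-p)·5 = p·0+(1-p)·9 ⇒ p(6) = (1-p)(4) ⇒ p = 2/5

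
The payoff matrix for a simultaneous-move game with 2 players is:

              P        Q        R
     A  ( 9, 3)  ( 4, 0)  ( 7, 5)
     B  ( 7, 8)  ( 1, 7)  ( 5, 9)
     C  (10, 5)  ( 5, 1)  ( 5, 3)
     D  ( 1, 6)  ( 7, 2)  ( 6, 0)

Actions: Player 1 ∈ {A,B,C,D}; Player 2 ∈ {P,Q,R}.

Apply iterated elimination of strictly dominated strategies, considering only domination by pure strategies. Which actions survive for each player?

P1 drop B (A beats it: P:9>7 Q:4>1 R:7>5)
P2 drop Q (P beats it: A:3>0 C:5>1 D:6>2)
P1 drop D (A beats it: P:9>1 R:7>6)
P1→{A,C} P2→{P,R}

Survivors P1:{A,C} P2:{P,R}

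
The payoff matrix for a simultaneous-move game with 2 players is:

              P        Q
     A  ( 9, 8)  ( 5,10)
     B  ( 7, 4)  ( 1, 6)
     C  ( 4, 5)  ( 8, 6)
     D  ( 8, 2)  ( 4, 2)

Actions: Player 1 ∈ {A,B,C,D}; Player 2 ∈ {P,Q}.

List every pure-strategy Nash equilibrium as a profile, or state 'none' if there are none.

(A,P): not NE [P2→Q gives 10>8]
(A,Q): not NE [P1→C gives 8>5]
(B,P): not NE [P1→A gives 9>7; P2→Q gives 6>4]
(B,Q): not NE [P1→C gives 8>1]
(C,P): not NE [P1→A gives 9>4; P2→Q gives 6>5]
(C,Q): NE
(D,P): not NE [P1→A gives 9>8]
(D,Q): not NE [P1→C gives 8>4]

Nash profiles: (C,Q)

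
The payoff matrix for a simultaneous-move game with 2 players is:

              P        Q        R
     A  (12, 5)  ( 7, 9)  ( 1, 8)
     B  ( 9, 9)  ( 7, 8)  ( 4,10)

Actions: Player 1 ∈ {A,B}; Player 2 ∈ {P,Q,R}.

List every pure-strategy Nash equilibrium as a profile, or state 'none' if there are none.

Nash profiles: (A,Q), (B,R)

(A,P): not NE [P2→Q gives 9>5]
(A,Q): NE
(A,R): not NE [P1→B gives 4>1; P2→Q gives 9>8]
(B,P): not NE [P1→A gives 12>9; P2→R gives 10>9]
(B,Q): not NE [P2→R gives 10>8]
(B,R): NE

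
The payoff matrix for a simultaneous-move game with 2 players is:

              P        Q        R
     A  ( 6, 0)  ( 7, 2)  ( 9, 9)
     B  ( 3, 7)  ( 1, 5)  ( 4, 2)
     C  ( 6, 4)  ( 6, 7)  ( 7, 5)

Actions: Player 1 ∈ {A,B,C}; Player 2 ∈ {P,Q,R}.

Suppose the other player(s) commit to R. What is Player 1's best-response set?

u_1(A vs R) = 9
u_1(B vs R) = 4
u_1(C vs R) = 7
max payoff 9 at {A}

P1 best: {A}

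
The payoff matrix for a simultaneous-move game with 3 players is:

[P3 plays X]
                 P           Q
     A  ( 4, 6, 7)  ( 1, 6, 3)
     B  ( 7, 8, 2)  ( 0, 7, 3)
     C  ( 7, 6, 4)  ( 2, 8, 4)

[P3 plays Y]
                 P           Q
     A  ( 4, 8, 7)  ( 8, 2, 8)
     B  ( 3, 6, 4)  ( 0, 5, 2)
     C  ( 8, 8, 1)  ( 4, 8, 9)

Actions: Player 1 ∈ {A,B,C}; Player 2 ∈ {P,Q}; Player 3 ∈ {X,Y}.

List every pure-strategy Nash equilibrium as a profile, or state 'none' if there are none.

(A,P,X): not NE [P1→C gives 7>4]
(A,P,Y): not NE [P1→C gives 8>4]
(A,Q,X): not NE [P1→C gives 2>1; P3→Y gives 8>3]
(A,Q,Y): not NE [P2→P gives 8>2]
(B,P,X): not NE [P3→Y gives 4>2]
(B,P,Y): not NE [P1→C gives 8>3]
(B,Q,X): not NE [P1→C gives 2>0; P2→P gives 8>7]
(B,Q,Y): not NE [P1→A gives 8>0; P2→P gives 6>5; P3→X gives 3>2]
(C,P,X): not NE [P2→Q gives 8>6]
(C,P,Y): not NE [P3→X gives 4>1]
(C,Q,X): not NE [P3→Y gives 9>4]
(C,Q,Y): not NE [P1→A gives 8>4]

PSNE: ∅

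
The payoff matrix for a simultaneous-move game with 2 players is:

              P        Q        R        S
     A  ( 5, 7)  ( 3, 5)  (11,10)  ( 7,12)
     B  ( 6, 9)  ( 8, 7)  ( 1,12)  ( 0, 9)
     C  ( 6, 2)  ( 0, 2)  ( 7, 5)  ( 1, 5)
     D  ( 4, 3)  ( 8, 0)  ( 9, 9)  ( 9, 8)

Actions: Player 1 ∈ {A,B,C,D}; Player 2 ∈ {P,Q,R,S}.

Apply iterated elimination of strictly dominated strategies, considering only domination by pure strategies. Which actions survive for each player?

IESDS → P1:{A,D} P2:{R,S}

P2 drop P (R beats it: A:10>7 B:12>9 C:5>2 D:9>3)
P1 drop C (A beats it: Q:3>0 R:11>7 S:7>1)
P2 drop Q (R beats it: A:10>5 B:12>7 D:9>0)
P1 drop B (A beats it: R:11>1 S:7>0)
P1→{A,D} P2→{R,S}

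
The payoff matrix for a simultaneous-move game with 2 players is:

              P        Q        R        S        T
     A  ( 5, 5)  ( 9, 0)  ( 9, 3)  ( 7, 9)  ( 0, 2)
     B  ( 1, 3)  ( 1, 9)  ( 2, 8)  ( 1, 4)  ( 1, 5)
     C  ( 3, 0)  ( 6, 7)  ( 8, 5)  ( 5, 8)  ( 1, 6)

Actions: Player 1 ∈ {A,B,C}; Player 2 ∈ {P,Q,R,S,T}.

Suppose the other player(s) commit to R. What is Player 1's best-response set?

u_1(A vs R) = 9
u_1(B vs R) = 2
u_1(C vs R) = 8
max payoff 9 at {A}

BR_1 = {A}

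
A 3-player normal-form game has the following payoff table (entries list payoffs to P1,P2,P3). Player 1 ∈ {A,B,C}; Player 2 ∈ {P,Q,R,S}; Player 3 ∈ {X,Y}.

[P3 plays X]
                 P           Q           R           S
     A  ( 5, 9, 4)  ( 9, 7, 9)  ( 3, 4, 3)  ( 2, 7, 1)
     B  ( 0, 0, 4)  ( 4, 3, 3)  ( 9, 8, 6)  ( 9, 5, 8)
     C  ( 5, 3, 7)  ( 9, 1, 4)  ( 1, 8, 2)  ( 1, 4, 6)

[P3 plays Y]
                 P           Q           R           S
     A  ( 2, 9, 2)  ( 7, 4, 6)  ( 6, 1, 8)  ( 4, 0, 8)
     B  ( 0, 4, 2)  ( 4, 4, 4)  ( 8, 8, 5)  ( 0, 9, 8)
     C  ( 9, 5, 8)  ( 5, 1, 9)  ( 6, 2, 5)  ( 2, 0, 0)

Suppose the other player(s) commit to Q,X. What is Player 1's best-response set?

u_1(A vs Q,X) = 9
u_1(B vs Q,X) = 4
u_1(C vs Q,X) = 9
max payoff 9 at {A,C}

BR_1 = {A,C}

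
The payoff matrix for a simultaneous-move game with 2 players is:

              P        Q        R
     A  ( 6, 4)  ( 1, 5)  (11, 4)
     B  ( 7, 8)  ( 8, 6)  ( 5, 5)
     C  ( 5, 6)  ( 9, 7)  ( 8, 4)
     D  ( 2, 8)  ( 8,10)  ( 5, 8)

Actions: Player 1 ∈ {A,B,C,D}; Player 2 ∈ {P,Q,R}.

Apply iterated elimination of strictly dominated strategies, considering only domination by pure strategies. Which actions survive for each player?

IESDS → P1:{B,C} P2:{P,Q}

P1 drop D (C beats it: P:5>2 Q:9>8 R:8>5)
P2 drop R (Q beats it: A:5>4 B:6>5 C:7>4)
P1 drop A (B beats it: P:7>6 Q:8>1)
P1→{B,C} P2→{P,Q}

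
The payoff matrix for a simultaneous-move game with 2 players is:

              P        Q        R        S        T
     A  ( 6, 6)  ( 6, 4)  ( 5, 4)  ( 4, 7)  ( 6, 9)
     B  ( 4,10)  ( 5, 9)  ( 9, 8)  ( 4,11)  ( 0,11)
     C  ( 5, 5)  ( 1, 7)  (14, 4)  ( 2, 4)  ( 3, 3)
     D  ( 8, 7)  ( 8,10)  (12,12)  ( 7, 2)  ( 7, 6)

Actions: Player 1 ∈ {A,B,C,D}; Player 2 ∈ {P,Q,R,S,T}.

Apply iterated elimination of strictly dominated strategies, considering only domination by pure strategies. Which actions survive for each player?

P1 drop A (D beats it: P:8>6 Q:8>6 R:12>5 S:7>4 T:7>6)
P1 drop B (D beats it: P:8>4 Q:8>5 R:12>9 S:7>4 T:7>0)
P2 drop P (Q beats it: C:7>5 D:10>7)
P2 drop S (Q beats it: C:7>4 D:10>2)
P2 drop T (Q beats it: C:7>3 D:10>6)
P1→{C,D} P2→{Q,R}

Survivors P1:{C,D} P2:{Q,R}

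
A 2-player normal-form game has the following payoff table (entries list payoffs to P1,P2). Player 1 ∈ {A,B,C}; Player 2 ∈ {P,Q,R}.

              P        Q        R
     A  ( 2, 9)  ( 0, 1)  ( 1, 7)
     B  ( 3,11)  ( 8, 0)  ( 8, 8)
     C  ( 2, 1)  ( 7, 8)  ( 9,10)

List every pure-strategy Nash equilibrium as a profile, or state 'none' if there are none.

(A,P): not NE [P1→B gives 3>2]
(A,Q): not NE [P1→B gives 8>0; P2→P gives 9>1]
(A,R): not NE [P1→C gives 9>1; P2→P gives 9>7]
(B,P): NE
(B,Q): not NE [P2→P gives 11>0]
(B,R): not NE [P1→C gives 9>8; P2→P gives 11>8]
(C,P): not NE [P1→B gives 3>2; P2→R gives 10>1]
(C,Q): not NE [P1→B gives 8>7; P2→R gives 10>8]
(C,R): NE

NE set: (B,P), (C,R)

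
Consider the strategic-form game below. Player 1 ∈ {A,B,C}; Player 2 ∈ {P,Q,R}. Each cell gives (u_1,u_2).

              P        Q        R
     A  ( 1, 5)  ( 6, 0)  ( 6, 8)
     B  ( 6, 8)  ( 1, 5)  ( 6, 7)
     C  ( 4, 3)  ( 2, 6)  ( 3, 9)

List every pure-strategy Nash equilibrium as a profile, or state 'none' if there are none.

(A,P): not NE [P1→B gives 6>1; P2→R gives 8>5]
(A,Q): not NE [P2→R gives 8>0]
(A,R): NE
(B,P): NE
(B,Q): not NE [P1→A gives 6>1; P2→P gives 8>5]
(B,R): not NE [P2→P gives 8>7]
(C,P): not NE [P1→B gives 6>4; P2→R gives 9>3]
(C,Q): not NE [P1→A gives 6>2; P2→R gives 9>6]
(C,R): not NE [P1→B gives 6>3]

NE set: (A,R), (B,P)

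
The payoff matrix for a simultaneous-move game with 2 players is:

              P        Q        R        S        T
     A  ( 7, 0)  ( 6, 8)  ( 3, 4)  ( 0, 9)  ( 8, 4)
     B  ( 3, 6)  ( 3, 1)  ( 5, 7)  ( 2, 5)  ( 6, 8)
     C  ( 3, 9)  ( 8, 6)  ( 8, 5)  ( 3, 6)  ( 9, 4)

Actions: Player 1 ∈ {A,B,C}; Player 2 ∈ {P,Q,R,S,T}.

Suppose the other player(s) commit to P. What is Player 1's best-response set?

BR_1 = {A}

u_1(A vs P) = 7
u_1(B vs P) = 3
u_1(C vs P) = 3
max payoff 7 at {A}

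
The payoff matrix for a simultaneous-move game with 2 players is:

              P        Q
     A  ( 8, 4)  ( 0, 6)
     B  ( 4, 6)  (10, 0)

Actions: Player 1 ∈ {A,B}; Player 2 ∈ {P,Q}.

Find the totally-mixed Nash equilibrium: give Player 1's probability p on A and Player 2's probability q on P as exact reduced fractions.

(p,q) = (3/4, 5/7)

P1 indiff ⇒ q·8+(1-q)·0 = q·4+(1-q)·10 ⇒ q(4) = (1-q)(10) ⇒ q = 5/7
P2 indiff ⇒ p·4+(1-p)·6 = p·6+(1-p)·0 ⇒ p(-2) = (1-p)(-6) ⇒ p = 3/4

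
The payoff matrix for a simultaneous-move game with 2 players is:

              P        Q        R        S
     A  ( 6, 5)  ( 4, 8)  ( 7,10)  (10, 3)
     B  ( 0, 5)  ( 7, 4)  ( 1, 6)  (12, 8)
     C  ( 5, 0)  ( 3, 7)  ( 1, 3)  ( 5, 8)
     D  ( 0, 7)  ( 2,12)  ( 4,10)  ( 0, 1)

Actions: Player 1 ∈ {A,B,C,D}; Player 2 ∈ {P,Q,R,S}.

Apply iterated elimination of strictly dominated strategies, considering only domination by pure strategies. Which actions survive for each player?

P1 drop C (A beats it: P:6>5 Q:4>3 R:7>1 S:10>5)
P1 drop D (A beats it: P:6>0 Q:4>2 R:7>4 S:10>0)
P2 drop P (R beats it: A:10>5 B:6>5)
P2 drop Q (R beats it: A:10>8 B:6>4)
P1→{A,B} P2→{R,S}

Remaining: P1:{A,B} P2:{R,S}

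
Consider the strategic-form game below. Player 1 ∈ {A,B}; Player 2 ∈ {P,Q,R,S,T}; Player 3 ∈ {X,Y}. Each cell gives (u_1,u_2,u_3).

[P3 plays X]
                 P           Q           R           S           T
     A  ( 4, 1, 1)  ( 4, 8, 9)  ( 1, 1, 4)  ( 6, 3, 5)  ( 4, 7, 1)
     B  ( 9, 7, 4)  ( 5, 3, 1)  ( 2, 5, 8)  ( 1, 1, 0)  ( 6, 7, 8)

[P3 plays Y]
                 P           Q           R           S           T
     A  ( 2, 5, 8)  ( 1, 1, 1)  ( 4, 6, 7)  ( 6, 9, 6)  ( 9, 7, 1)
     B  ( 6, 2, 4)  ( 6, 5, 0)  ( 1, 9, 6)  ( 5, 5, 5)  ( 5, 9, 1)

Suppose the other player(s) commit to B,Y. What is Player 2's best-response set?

u_2(P vs B,Y) = 2
u_2(Q vs B,Y) = 5
u_2(R vs B,Y) = 9
u_2(S vs B,Y) = 5
u_2(T vs B,Y) = 9
max payoff 9 at {R,T}

BR_2 = {R,T}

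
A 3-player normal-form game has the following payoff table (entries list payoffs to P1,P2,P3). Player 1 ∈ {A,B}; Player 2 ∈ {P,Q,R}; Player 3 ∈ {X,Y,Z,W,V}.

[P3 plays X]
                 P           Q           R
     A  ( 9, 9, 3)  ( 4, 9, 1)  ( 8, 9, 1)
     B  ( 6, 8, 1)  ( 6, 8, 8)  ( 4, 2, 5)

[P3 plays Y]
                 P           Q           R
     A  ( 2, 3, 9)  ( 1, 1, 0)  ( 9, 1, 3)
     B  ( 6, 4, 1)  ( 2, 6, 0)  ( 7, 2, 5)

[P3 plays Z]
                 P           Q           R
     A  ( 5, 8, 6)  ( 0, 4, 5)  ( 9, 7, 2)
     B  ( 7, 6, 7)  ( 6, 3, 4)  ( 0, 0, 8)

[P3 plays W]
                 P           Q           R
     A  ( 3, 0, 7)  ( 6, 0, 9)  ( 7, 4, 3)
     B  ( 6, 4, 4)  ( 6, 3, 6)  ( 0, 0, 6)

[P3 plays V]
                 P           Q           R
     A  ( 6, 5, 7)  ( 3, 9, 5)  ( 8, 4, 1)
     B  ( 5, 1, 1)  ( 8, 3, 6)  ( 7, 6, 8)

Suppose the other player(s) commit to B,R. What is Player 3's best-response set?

argmax u_3 = {Z,V}

u_3(X vs B,R) = 5
u_3(Y vs B,R) = 5
u_3(Z vs B,R) = 8
u_3(W vs B,R) = 6
u_3(V vs B,R) = 8
max payoff 8 at {Z,V}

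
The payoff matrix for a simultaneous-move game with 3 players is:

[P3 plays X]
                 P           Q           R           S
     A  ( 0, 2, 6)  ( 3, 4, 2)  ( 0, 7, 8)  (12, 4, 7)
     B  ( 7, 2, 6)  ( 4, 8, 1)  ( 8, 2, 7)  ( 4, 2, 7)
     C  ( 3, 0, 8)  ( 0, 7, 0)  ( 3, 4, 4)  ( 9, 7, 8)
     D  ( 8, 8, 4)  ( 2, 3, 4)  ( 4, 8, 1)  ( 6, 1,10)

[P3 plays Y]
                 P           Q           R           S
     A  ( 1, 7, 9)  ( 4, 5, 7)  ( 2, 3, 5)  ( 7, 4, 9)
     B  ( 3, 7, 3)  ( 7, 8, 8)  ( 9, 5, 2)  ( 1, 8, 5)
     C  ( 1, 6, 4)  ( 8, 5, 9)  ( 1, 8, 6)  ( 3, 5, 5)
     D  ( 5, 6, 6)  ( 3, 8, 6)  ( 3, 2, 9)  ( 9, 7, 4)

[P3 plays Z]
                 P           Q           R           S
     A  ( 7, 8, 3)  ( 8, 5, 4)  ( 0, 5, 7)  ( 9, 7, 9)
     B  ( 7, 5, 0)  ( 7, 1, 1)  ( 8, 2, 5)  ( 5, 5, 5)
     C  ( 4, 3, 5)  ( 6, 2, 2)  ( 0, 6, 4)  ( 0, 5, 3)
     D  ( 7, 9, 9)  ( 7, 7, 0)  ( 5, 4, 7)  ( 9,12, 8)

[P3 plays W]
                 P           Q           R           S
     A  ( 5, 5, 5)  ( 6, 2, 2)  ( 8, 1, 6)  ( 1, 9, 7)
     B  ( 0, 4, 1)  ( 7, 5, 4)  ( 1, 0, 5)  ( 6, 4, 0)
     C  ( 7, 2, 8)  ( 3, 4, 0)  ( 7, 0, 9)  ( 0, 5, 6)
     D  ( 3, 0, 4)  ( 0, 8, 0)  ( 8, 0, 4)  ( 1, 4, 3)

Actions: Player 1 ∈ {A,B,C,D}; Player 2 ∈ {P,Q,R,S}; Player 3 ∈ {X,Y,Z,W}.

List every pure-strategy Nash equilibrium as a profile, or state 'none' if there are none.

(A,P,X): not NE [P1→D gives 8>0; P2→R gives 7>2; P3→Y gives 9>6]
(A,P,Y): not NE [P1→D gives 5>1]
(A,P,Z): not NE [P3→Y gives 9>3]
(A,P,W): not NE [P1→C gives 7>5; P2→S gives 9>5; P3→Y gives 9>5]
(A,Q,X): not NE [P1→B gives 4>3; P2→R gives 7>4; P3→Y gives 7>2]
(A,Q,Y): not NE [P1→C gives 8>4; P2→P gives 7>5]
(A,Q,Z): not NE [P2→P gives 8>5; P3→Y gives 7>4]
(A,Q,W): not NE [P1→B gives 7>6; P2→S gives 9>2; P3→Y gives 7>2]
(A,R,X): not NE [P1→B gives 8>0]
(A,R,Y): not NE [P1→B gives 9>2; P2→P gives 7>3; P3→X gives 8>5]
(A,R,Z): not NE [P1→B gives 8>0; P2→P gives 8>5; P3→X gives 8>7]
(A,R,W): not NE [P2→S gives 9>1; P3→X gives 8>6]
(A,S,X): not NE [P2→R gives 7>4; P3→Z gives 9>7]
(A,S,Y): not NE [P1→D gives 9>7; P2→P gives 7>4]
(A,S,Z): not NE [P2→P gives 8>7]
(A,S,W): not NE [P1→B gives 6>1; P3→Z gives 9>7]
(B,P,X): not NE [P1→D gives 8>7; P2→Q gives 8>2]
(B,P,Y): not NE [P1→D gives 5>3; P2→S gives 8>7; P3→X gives 6>3]
(B,P,Z): not NE [P3→X gives 6>0]
(B,P,W): not NE [P1→C gives 7>0; P2→Q gives 5>4; P3→X gives 6>1]
(B,Q,X): not NE [P3→Y gives 8>1]
(B,Q,Y): not NE [P1→C gives 8>7]
(B,Q,Z): not NE [P1→A gives 8>7; P2→S gives 5>1; P3→Y gives 8>1]
(B,Q,W): not NE [P3→Y gives 8>4]
(B,R,X): not NE [P2→Q gives 8>2]
(B,R,Y): not NE [P2→S gives 8>5; P3→X gives 7>2]
(B,R,Z): not NE [P2→S gives 5>2; P3→X gives 7>5]
(B,R,W): not NE [P1→D gives 8>1; P2→Q gives 5>0; P3→X gives 7>5]
(B,S,X): not NE [P1→A gives 12>4; P2→Q gives 8>2]
(B,S,Y): not NE [P1→D gives 9>1; P3→X gives 7>5]
(B,S,Z): not NE [P1→D gives 9>5; P3→X gives 7>5]
(B,S,W): not NE [P2→Q gives 5>4; P3→X gives 7>0]
(C,P,X): not NE [P1→D gives 8>3; P2→S gives 7>0]
(C,P,Y): not NE [P1→D gives 5>1; P2→R gives 8>6; P3→W gives 8>4]
(C,P,Z): not NE [P1→D gives 7>4; P2→R gives 6>3; P3→W gives 8>5]
(C,P,W): not NE [P2→S gives 5>2]
(C,Q,X): not NE [P1→B gives 4>0; P3→Y gives 9>0]
(C,Q,Y): not NE [P2→R gives 8>5]
(C,Q,Z): not NE [P1→A gives 8>6; P2→R gives 6>2; P3→Y gives 9>2]
(C,Q,W): not NE [P1→B gives 7>3; P2→S gives 5>4; P3→Y gives 9>0]
(C,R,X): not NE [P1→B gives 8>3; P2→S gives 7>4; P3→W gives 9>4]
(C,R,Y): not NE [P1→B gives 9>1; P3→W gives 9>6]
(C,R,Z): not NE [P1→B gives 8>0; P3→W gives 9>4]
(C,R,W): not NE [P1→D gives 8>7; P2→S gives 5>0]
(C,S,X): not NE [P1→A gives 12>9]
(C,S,Y): not NE [P1→D gives 9>3; P2→R gives 8>5; P3→X gives 8>5]
(C,S,Z): not NE [P1→D gives 9>0; P2→R gives 6>5; P3→X gives 8>3]
(C,S,W): not NE [P1→B gives 6>0; P3→X gives 8>6]
(D,P,X): not NE [P3→Z gives 9>4]
(D,P,Y): not NE [P2→Q gives 8>6; P3→Z gives 9>6]
(D,P,Z): not NE [P2→S gives 12>9]
(D,P,W): not NE [P1→C gives 7>3; P2→Q gives 8>0; P3→Z gives 9>4]
(D,Q,X): not NE [P1→B gives 4>2; P2→R gives 8>3; P3→Y gives 6>4]
(D,Q,Y): not NE [P1→C gives 8>3]
(D,Q,Z): not NE [P1→A gives 8>7; P2→S gives 12>7; P3→Y gives 6>0]
(D,Q,W): not NE [P1→B gives 7>0; P3→Y gives 6>0]
(D,R,X): not NE [P1→B gives 8>4; P3→Y gives 9>1]
(D,R,Y): not NE [P1→B gives 9>3; P2→Q gives 8>2]
(D,R,Z): not NE [P1→B gives 8>5; P2→S gives 12>4; P3→Y gives 9>7]
(D,R,W): not NE [P2→Q gives 8>0; P3→Y gives 9>4]
(D,S,X): not NE [P1→A gives 12>6; P2→R gives 8>1]
(D,S,Y): not NE [P2→Q gives 8>7; P3→X gives 10>4]
(D,S,Z): not NE [P3→X gives 10>8]
(D,S,W): not NE [P1→B gives 6>1; P2→Q gives 8>4; P3→X gives 10>3]

Equilibria: none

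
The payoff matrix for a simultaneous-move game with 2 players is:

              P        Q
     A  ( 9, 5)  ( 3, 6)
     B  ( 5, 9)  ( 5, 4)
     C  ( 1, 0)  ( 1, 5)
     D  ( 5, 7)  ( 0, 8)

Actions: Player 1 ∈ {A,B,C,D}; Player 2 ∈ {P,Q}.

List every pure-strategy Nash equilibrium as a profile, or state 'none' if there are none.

Equilibria: none

(A,P): not NE [P2→Q gives 6>5]
(A,Q): not NE [P1→B gives 5>3]
(B,P): not NE [P1→A gives 9>5]
(B,Q): not NE [P2→P gives 9>4]
(C,P): not NE [P1→A gives 9>1; P2→Q gives 5>0]
(C,Q): not NE [P1→B gives 5>1]
(D,P): not NE [P1→A gives 9>5; P2→Q gives 8>7]
(D,Q): not NE [P1→B gives 5>0]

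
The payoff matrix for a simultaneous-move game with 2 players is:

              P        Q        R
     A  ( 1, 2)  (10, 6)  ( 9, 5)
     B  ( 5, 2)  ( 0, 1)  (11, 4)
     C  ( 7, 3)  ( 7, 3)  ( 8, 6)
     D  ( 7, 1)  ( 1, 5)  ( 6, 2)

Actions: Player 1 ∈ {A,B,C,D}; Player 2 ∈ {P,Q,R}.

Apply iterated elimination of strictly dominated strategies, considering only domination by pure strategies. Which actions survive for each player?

P2 drop P (R beats it: A:5>2 B:4>2 C:6>3 D:2>1)
P1 drop C (A beats it: Q:10>7 R:9>8)
P1 drop D (A beats it: Q:10>1 R:9>6)
P1→{A,B} P2→{Q,R}

Survivors P1:{A,B} P2:{Q,R}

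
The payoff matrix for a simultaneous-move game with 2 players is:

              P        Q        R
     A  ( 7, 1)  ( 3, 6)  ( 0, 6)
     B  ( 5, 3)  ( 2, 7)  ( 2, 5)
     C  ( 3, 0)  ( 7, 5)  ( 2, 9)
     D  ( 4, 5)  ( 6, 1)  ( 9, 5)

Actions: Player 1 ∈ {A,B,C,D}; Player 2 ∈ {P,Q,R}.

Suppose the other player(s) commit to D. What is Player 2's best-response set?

BR_2 = {P,R}

u_2(P vs D) = 5
u_2(Q vs D) = 1
u_2(R vs D) = 5
max payoff 5 at {P,R}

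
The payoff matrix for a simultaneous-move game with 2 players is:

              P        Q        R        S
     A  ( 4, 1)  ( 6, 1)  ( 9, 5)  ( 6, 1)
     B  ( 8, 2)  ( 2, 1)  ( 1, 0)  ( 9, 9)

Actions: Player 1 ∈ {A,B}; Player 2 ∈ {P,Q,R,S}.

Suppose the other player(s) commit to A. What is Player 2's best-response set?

u_2(P vs A) = 1
u_2(Q vs A) = 1
u_2(R vs A) = 5
u_2(S vs A) = 1
max payoff 5 at {R}

BR_2 = {R}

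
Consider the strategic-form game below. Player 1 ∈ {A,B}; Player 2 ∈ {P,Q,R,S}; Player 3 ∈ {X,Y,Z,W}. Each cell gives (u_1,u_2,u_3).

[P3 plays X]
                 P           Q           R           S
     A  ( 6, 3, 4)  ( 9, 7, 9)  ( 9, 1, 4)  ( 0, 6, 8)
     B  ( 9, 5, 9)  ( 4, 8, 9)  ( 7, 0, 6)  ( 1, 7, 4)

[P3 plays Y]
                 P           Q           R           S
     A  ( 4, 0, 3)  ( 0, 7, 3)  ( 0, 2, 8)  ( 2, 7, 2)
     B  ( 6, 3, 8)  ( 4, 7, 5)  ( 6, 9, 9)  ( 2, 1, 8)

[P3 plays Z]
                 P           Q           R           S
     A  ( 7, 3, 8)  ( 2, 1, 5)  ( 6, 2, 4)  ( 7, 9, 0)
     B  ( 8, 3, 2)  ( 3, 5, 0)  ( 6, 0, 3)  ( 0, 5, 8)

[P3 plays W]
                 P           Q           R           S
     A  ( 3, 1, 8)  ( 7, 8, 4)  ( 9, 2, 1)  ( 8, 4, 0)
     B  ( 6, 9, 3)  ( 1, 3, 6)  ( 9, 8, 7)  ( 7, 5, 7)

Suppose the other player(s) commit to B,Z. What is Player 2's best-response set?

argmax u_2 = {Q,S}

u_2(P vs B,Z) = 3
u_2(Q vs B,Z) = 5
u_2(R vs B,Z) = 0
u_2(S vs B,Z) = 5
max payoff 5 at {Q,S}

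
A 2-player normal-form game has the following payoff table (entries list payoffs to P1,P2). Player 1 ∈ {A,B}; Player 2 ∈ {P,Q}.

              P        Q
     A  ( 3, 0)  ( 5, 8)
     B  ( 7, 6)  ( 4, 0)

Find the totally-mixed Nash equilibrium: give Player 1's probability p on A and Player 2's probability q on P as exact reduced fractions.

p=3/7, q=1/5

P1 indiff ⇒ q·3+(1-q)·5 = q·7+(1-q)·4 ⇒ q(-4) = (1-q)(-1) ⇒ q = 1/5
P2 indiff ⇒ p·0+(1-p)·6 = p·8+(1-p)·0 ⇒ p(-8) = (1-p)(-6) ⇒ p = 3/7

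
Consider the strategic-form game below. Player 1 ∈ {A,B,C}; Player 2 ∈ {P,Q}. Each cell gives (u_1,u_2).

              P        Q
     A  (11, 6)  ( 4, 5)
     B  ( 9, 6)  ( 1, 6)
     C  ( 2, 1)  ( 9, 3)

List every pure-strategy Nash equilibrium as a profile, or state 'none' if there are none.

(A,P): NE
(A,Q): not NE [P1→C gives 9>4; P2→P gives 6>5]
(B,P): not NE [P1→A gives 11>9]
(B,Q): not NE [P1→C gives 9>1]
(C,P): not NE [P1→A gives 11>2; P2→Q gives 3>1]
(C,Q): NE

NE set: (A,P), (C,Q)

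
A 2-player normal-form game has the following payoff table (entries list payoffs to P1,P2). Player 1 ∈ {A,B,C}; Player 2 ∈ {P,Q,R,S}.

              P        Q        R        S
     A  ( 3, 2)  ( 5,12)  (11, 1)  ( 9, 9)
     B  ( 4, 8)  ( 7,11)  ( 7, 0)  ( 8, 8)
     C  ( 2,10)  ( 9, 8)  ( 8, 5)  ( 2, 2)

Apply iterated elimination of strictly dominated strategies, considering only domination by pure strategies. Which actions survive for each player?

IESDS → P1:{B,C} P2:{P,Q}

P2 drop R (P beats it: A:2>1 B:8>0 C:10>5)
P2 drop S (Q beats it: A:12>9 B:11>8 C:8>2)
P1 drop A (B beats it: P:4>3 Q:7>5)
P1→{B,C} P2→{P,Q}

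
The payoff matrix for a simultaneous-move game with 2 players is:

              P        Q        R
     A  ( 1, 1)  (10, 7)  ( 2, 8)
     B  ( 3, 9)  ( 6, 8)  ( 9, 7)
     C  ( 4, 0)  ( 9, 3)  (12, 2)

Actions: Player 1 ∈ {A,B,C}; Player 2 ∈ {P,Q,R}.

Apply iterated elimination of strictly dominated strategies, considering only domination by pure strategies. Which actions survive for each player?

P1 drop B (C beats it: P:4>3 Q:9>6 R:12>9)
P2 drop P (Q beats it: A:7>1 C:3>0)
P1→{A,C} P2→{Q,R}

Survivors P1:{A,C} P2:{Q,R}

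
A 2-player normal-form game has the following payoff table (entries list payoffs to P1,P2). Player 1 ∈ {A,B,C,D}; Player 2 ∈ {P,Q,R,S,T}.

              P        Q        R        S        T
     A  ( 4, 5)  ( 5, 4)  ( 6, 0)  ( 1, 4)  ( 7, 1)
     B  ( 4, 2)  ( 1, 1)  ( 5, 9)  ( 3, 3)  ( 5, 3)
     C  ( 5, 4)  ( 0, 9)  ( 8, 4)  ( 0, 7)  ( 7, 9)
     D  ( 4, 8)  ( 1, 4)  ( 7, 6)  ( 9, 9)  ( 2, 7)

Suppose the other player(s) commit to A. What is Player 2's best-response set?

u_2(P vs A) = 5
u_2(Q vs A) = 4
u_2(R vs A) = 0
u_2(S vs A) = 4
u_2(T vs A) = 1
max payoff 5 at {P}

P2 best: {P}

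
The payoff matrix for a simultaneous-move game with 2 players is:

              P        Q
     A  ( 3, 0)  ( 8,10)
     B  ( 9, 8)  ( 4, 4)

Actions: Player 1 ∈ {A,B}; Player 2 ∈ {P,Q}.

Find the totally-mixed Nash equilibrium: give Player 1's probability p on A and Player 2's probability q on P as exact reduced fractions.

P1 indiff ⇒ q·3+(1-q)·8 = q·9+(1-q)·4 ⇒ q(-6) = (1-q)(-4) ⇒ q = 2/5
P2 indiff ⇒ p·0+(1-p)·8 = p·10+(1-p)·4 ⇒ p(-10) = (1-p)(-4) ⇒ p = 2/7

p=2/7, q=2/5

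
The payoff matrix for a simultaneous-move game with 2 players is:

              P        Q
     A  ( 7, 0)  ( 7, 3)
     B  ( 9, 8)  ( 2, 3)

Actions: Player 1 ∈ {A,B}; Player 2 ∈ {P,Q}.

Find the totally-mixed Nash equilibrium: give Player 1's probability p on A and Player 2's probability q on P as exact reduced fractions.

p=5/8, q=5/7

P1 indiff ⇒ q·7+(1-q)·7 = q·9+(1-q)·2 ⇒ q(-2) = (1-q)(-5) ⇒ q = 5/7
P2 indiff ⇒ p·0+(1-p)·8 = p·3+(1-p)·3 ⇒ p(-3) = (1-p)(-5) ⇒ p = 5/8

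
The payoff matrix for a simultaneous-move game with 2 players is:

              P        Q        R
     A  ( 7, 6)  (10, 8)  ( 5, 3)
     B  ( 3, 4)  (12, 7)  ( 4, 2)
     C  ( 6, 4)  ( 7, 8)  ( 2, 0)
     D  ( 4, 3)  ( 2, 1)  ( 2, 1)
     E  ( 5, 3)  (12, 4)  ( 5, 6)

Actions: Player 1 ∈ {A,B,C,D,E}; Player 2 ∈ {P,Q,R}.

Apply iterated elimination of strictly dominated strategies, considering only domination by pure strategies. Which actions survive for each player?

P1 drop C (A beats it: P:7>6 Q:10>7 R:5>2)
P1 drop D (A beats it: P:7>4 Q:10>2 R:5>2)
P2 drop P (Q beats it: A:8>6 B:7>4 E:4>3)
P1→{A,B,E} P2→{Q,R}

Survivors P1:{A,B,E} P2:{Q,R}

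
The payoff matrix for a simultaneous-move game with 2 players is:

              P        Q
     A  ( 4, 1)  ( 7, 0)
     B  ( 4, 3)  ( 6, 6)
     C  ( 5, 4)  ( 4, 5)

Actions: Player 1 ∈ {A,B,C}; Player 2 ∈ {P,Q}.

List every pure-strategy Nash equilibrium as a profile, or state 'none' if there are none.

Equilibria: none

(A,P): not NE [P1→C gives 5>4]
(A,Q): not NE [P2→P gives 1>0]
(B,P): not NE [P1→C gives 5>4; P2→Q gives 6>3]
(B,Q): not NE [P1→A gives 7>6]
(C,P): not NE [P2→Q gives 5>4]
(C,Q): not NE [P1→A gives 7>4]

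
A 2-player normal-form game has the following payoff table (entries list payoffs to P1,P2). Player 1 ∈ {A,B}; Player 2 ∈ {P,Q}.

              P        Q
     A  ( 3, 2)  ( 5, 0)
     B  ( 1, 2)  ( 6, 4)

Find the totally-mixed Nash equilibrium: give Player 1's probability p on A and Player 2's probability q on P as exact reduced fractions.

(p,q) = (1/2, 1/3)

P1 indiff ⇒ q·3+(1-q)·5 = q·1+(1-q)·6 ⇒ q(2) = (1-q)(1) ⇒ q = 1/3
P2 indiff ⇒ p·2+(1-p)·2 = p·0+(1-p)·4 ⇒ p(2) = (1-p)(2) ⇒ p = 1/2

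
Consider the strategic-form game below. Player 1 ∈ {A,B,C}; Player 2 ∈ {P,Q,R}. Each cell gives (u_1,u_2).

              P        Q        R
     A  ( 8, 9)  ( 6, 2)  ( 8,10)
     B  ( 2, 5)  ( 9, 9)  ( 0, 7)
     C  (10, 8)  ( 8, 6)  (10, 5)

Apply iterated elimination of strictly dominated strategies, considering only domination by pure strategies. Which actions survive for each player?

IESDS → P1:{B,C} P2:{P,Q}

P1 drop A (C beats it: P:10>8 Q:8>6 R:10>8)
P2 drop R (Q beats it: B:9>7 C:6>5)
P1→{B,C} P2→{P,Q}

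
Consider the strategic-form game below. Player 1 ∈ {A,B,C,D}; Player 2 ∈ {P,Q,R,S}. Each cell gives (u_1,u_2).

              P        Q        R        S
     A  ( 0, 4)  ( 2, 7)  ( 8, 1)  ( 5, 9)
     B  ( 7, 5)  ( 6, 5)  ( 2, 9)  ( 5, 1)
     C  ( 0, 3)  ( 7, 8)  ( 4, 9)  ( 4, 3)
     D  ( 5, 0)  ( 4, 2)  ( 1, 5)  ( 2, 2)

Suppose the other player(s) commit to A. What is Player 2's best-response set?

argmax u_2 = {S}

u_2(P vs A) = 4
u_2(Q vs A) = 7
u_2(R vs A) = 1
u_2(S vs A) = 9
max payoff 9 at {S}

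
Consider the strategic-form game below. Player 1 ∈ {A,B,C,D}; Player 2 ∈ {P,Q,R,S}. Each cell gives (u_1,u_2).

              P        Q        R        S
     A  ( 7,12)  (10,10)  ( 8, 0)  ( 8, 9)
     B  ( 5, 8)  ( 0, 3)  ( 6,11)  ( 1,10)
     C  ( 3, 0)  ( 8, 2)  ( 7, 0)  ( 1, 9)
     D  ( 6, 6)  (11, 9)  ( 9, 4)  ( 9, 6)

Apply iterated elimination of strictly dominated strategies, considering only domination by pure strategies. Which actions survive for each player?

Remaining: P1:{A,D} P2:{P,Q}

P1 drop B (A beats it: P:7>5 Q:10>0 R:8>6 S:8>1)
P1 drop C (A beats it: P:7>3 Q:10>8 R:8>7 S:8>1)
P2 drop R (P beats it: A:12>0 D:6>4)
P2 drop S (Q beats it: A:10>9 D:9>6)
P1→{A,D} P2→{P,Q}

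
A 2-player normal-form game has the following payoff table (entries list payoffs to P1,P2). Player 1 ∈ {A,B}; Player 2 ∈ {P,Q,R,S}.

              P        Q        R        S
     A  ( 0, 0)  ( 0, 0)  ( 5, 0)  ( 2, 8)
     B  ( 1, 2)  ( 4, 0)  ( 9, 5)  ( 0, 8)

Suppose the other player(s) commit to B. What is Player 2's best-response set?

P2 best: {S}

u_2(P vs B) = 2
u_2(Q vs B) = 0
u_2(R vs B) = 5
u_2(S vs B) = 8
max payoff 8 at {S}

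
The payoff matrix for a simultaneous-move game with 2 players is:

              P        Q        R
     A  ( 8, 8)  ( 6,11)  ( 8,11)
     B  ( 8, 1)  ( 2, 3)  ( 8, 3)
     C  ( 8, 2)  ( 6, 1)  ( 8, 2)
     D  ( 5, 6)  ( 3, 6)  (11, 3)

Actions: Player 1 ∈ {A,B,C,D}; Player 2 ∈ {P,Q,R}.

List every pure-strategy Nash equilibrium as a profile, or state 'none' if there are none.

(A,P): not NE [P2→R gives 11>8]
(A,Q): NE
(A,R): not NE [P1→D gives 11>8]
(B,P): not NE [P2→R gives 3>1]
(B,Q): not NE [P1→C gives 6>2]
(B,R): not NE [P1→D gives 11>8]
(C,P): NE
(C,Q): not NE [P2→R gives 2>1]
(C,R): not NE [P1→D gives 11>8]
(D,P): not NE [P1→C gives 8>5]
(D,Q): not NE [P1→C gives 6>3]
(D,R): not NE [P2→Q gives 6>3]

NE set: (A,Q), (C,P)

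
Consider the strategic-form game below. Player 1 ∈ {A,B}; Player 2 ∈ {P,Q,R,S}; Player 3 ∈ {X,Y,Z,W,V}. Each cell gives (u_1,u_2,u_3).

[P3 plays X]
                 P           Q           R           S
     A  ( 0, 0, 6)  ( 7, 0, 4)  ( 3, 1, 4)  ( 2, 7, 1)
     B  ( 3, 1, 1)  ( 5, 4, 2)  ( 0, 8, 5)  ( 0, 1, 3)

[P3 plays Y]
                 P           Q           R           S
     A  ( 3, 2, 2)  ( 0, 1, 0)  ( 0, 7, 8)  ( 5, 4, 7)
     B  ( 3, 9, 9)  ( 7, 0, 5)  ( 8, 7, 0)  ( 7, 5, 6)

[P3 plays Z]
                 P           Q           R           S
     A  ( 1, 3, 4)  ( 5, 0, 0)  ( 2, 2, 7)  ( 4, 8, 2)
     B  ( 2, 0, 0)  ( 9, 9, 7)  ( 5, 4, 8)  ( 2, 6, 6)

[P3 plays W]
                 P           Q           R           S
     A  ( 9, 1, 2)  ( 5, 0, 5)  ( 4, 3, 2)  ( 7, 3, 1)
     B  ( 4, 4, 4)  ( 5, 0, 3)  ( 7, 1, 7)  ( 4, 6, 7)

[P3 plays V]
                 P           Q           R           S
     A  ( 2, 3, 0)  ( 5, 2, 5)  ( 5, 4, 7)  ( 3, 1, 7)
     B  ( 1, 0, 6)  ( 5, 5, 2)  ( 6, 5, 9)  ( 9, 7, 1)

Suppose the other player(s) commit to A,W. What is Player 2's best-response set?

u_2(P vs A,W) = 1
u_2(Q vs A,W) = 0
u_2(R vs A,W) = 3
u_2(S vs A,W) = 3
max payoff 3 at {R,S}

argmax u_2 = {R,S}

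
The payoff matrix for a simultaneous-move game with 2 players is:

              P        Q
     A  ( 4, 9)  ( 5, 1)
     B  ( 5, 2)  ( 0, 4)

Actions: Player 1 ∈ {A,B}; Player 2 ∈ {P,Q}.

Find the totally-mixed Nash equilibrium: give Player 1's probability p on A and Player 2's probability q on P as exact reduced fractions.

P1 indiff ⇒ q·4+(1-q)·5 = q·5+(1-q)·0 ⇒ q(-1) = (1-q)(-5) ⇒ q = 5/6
P2 indiff ⇒ p·9+(1-p)·2 = p·1+(1-p)·4 ⇒ p(8) = (1-p)(2) ⇒ p = 1/5

(p,q) = (1/5, 5/6)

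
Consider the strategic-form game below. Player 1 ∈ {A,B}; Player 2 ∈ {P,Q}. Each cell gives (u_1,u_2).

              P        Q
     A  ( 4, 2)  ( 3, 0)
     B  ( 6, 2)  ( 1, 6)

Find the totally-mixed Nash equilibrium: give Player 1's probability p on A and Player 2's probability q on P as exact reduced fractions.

P1 mixes 2/3 on A; P2 mixes 1/2 on P

P1 indiff ⇒ q·4+(1-q)·3 = q·6+(1-q)·1 ⇒ q(-2) = (1-q)(-2) ⇒ q = 1/2
P2 indiff ⇒ p·2+(1-p)·2 = p·0+(1-p)·6 ⇒ p(2) = (1-p)(4) ⇒ p = 2/3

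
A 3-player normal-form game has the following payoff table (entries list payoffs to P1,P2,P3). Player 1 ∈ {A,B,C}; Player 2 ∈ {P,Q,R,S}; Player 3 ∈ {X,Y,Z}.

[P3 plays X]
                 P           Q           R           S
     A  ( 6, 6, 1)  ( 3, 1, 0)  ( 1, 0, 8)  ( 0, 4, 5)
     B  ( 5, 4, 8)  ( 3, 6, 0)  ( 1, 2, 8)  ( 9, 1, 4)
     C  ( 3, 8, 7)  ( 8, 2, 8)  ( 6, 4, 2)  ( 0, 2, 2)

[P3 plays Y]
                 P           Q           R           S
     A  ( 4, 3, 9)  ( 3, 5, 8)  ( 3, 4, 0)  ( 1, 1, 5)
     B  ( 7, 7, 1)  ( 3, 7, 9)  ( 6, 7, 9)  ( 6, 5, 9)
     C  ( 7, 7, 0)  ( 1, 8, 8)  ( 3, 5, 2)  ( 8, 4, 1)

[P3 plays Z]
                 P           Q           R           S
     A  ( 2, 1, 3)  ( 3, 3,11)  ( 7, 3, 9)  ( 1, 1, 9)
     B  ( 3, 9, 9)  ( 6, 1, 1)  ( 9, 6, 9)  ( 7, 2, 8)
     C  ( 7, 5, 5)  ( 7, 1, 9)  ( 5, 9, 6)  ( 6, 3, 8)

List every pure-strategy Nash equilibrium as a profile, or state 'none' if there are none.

(A,P,X): not NE [P3→Y gives 9>1]
(A,P,Y): not NE [P1→C gives 7>4; P2→Q gives 5>3]
(A,P,Z): not NE [P1→C gives 7>2; P2→R gives 3>1; P3→Y gives 9>3]
(A,Q,X): not NE [P1→C gives 8>3; P2→P gives 6>1; P3→Z gives 11>0]
(A,Q,Y): not NE [P3→Z gives 11>8]
(A,Q,Z): not NE [P1→C gives 7>3]
(A,R,X): not NE [P1→C gives 6>1; P2→P gives 6>0; P3→Z gives 9>8]
(A,R,Y): not NE [P1→B gives 6>3; P2→Q gives 5>4; P3→Z gives 9>0]
(A,R,Z): not NE [P1→B gives 9>7]
(A,S,X): not NE [P1→B gives 9>0; P2→P gives 6>4; P3→Z gives 9>5]
(A,S,Y): not NE [P1→C gives 8>1; P2→Q gives 5>1; P3→Z gives 9>5]
(A,S,Z): not NE [P1→B gives 7>1; P2→R gives 3>1]
(B,P,X): not NE [P1→A gives 6>5; P2→Q gives 6>4; P3→Z gives 9>8]
(B,P,Y): not NE [P3→Z gives 9>1]
(B,P,Z): not NE [P1→C gives 7>3]
(B,Q,X): not NE [P1→C gives 8>3; P3→Y gives 9>0]
(B,Q,Y): NE
(B,Q,Z): not NE [P1→C gives 7>6; P2→P gives 9>1; P3→Y gives 9>1]
(B,R,X): not NE [P1→C gives 6>1; P2→Q gives 6>2; P3→Z gives 9>8]
(B,R,Y): NE
(B,R,Z): not NE [P2→P gives 9>6]
(B,S,X): not NE [P2→Q gives 6>1; P3→Y gives 9>4]
(B,S,Y): not NE [P1→C gives 8>6; P2→R gives 7>5]
(B,S,Z): not NE [P2→P gives 9>2; P3→Y gives 9>8]
(C,P,X): not NE [P1→A gives 6>3]
(C,P,Y): not NE [P2→Q gives 8>7; P3→X gives 7>0]
(C,P,Z): not NE [P2→R gives 9>5; P3→X gives 7>5]
(C,Q,X): not NE [P2→P gives 8>2; P3→Z gives 9>8]
(C,Q,Y): not NE [P1→B gives 3>1; P3→Z gives 9>8]
(C,Q,Z): not NE [P2→R gives 9>1]
(C,R,X): not NE [P2→P gives 8>4; P3→Z gives 6>2]
(C,R,Y): not NE [P1→B gives 6>3; P2→Q gives 8>5; P3→Z gives 6>2]
(C,R,Z): not NE [P1→B gives 9>5]
(C,S,X): not NE [P1→B gives 9>0; P2→P gives 8>2; P3→Z gives 8>2]
(C,S,Y): not NE [P2→Q gives 8>4; P3→Z gives 8>1]
(C,S,Z): not NE [P1→B gives 7>6; P2→R gives 9>3]

Nash profiles: (B,Q,Y), (B,R,Y)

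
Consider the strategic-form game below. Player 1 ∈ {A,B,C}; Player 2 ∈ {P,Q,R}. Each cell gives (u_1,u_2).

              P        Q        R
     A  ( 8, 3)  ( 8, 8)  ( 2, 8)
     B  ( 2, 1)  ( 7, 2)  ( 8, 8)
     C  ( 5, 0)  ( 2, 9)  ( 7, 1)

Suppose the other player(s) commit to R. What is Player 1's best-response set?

u_1(A vs R) = 2
u_1(B vs R) = 8
u_1(C vs R) = 7
max payoff 8 at {B}

P1 best: {B}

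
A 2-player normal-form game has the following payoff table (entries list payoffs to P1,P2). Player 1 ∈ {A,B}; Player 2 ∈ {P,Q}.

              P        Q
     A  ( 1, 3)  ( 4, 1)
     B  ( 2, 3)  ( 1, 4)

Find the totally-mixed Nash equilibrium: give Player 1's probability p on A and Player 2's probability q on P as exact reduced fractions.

P1 indiff ⇒ q·1+(1-q)·4 = q·2+(1-q)·1 ⇒ q(-1) = (1-q)(-3) ⇒ q = 3/4
P2 indiff ⇒ p·3+(1-p)·3 = p·1+(1-p)·4 ⇒ p(2) = (1-p)(1) ⇒ p = 1/3

p=1/3, q=3/4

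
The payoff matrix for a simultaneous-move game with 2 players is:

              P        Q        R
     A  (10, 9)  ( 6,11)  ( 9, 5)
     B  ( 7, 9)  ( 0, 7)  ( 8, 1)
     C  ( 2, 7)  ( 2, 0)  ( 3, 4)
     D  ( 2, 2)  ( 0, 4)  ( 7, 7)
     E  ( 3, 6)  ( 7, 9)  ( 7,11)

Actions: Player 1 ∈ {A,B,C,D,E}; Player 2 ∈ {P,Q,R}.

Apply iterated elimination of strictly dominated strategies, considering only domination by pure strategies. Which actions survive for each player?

P1 drop B (A beats it: P:10>7 Q:6>0 R:9>8)
P1 drop C (A beats it: P:10>2 Q:6>2 R:9>3)
P1 drop D (A beats it: P:10>2 Q:6>0 R:9>7)
P2 drop P (Q beats it: A:11>9 E:9>6)
P1→{A,E} P2→{Q,R}

Remaining: P1:{A,E} P2:{Q,R}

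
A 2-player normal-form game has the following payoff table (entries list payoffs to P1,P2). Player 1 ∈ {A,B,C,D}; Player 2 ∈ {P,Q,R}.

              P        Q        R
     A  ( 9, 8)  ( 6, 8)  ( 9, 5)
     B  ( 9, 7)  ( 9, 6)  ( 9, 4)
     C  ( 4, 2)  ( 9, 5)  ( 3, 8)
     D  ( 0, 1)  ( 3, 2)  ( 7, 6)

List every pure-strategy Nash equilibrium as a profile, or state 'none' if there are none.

PSNE = {(A,P), (B,P)}

(A,P): NE
(A,Q): not NE [P1→C gives 9>6]
(A,R): not NE [P2→Q gives 8>5]
(B,P): NE
(B,Q): not NE [P2→P gives 7>6]
(B,R): not NE [P2→P gives 7>4]
(C,P): not NE [P1→B gives 9>4; P2→R gives 8>2]
(C,Q): not NE [P2→R gives 8>5]
(C,R): not NE [P1→B gives 9>3]
(D,P): not NE [P1→B gives 9>0; P2→R gives 6>1]
(D,Q): not NE [P1→C gives 9>3; P2→R gives 6>2]
(D,R): not NE [P1→B gives 9>7]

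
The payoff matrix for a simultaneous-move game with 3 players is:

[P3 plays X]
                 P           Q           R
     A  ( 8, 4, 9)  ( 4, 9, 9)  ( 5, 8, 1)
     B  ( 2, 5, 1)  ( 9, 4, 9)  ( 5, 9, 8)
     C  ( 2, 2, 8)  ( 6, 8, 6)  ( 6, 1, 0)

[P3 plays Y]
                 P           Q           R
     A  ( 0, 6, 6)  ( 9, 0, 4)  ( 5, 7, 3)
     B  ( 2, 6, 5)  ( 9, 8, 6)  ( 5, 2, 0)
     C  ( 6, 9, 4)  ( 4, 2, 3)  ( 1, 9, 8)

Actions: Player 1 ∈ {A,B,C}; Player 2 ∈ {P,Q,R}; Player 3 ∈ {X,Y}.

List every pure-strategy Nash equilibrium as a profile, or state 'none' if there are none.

PSNE = {(A,R,Y)}

(A,P,X): not NE [P2→Q gives 9>4]
(A,P,Y): not NE [P1→C gives 6>0; P2→R gives 7>6; P3→X gives 9>6]
(A,Q,X): not NE [P1→B gives 9>4]
(A,Q,Y): not NE [P2→R gives 7>0; P3→X gives 9>4]
(A,R,X): not NE [P1→C gives 6>5; P2→Q gives 9>8; P3→Y gives 3>1]
(A,R,Y): NE
(B,P,X): not NE [P1→A gives 8>2; P2→R gives 9>5; P3→Y gives 5>1]
(B,P,Y): not NE [P1→C gives 6>2; P2→Q gives 8>6]
(B,Q,X): not NE [P2→R gives 9>4]
(B,Q,Y): not NE [P3→X gives 9>6]
(B,R,X): not NE [P1→C gives 6>5]
(B,R,Y): not NE [P2→Q gives 8>2; P3→X gives 8>0]
(C,P,X): not NE [P1→A gives 8>2; P2→Q gives 8>2]
(C,P,Y): not NE [P3→X gives 8>4]
(C,Q,X): not NE [P1→B gives 9>6]
(C,Q,Y): not NE [P1→B gives 9>4; P2→R gives 9>2; P3→X gives 6>3]
(C,R,X): not NE [P2→Q gives 8>1; P3→Y gives 8>0]
(C,R,Y): not NE [P1→B gives 5>1]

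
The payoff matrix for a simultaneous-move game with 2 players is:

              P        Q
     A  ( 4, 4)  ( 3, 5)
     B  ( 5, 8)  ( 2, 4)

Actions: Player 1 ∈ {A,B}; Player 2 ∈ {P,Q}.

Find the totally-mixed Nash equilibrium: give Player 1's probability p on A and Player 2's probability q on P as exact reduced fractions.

P1 indiff ⇒ q·4+(1-q)·3 = q·5+(1-q)·2 ⇒ q(-1) = (1-q)(-1) ⇒ q = 1/2
P2 indiff ⇒ p·4+(1-p)·8 = p·5+(1-p)·4 ⇒ p(-1) = (1-p)(-4) ⇒ p = 4/5

p=4/5, q=1/2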